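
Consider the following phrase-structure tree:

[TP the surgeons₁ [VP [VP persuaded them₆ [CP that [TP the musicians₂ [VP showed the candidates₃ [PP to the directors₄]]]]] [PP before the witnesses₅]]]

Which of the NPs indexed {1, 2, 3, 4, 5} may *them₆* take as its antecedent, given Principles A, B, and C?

{5}

*them* is a pronoun, so Principle B applies: it must be free in its binding domain.
Binding domain of *them₆*: the matrix TP, whose subject is the surgeons₁.
*the surgeons₁* c-commands the pronoun within its binding domain → coindexation would violate Principle B.
*the musicians₂*: the pronoun c-commands this R-expression → coindexation would violate Principle C on *the musicians₂*.
*the candidates₃*: the pronoun c-commands this R-expression → coindexation would violate Principle C on *the candidates₃*.
*the directors₄*: the pronoun c-commands this R-expression → coindexation would violate Principle C on *the directors₄*.
*the witnesses₅* and the pronoun do not c-command one another → neither Principle B nor Principle C is at stake; coindexation permitted.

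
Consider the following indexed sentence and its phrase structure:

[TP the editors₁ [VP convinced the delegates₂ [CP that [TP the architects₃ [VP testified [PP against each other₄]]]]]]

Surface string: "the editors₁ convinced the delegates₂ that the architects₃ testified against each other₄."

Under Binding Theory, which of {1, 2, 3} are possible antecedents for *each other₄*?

{3}

*each other* is an anaphor, so Principle A applies: it must be bound in its binding domain.
Binding domain of *each other₄*: the embedded TP, whose subject is the architects₃.
*the editors₁* c-commands the anaphor but is outside its binding domain → cannot satisfy Principle A.
*the delegates₂* c-commands the anaphor but is outside its binding domain → cannot satisfy Principle A.
*the architects₃* c-commands the anaphor within its binding domain → licit binder.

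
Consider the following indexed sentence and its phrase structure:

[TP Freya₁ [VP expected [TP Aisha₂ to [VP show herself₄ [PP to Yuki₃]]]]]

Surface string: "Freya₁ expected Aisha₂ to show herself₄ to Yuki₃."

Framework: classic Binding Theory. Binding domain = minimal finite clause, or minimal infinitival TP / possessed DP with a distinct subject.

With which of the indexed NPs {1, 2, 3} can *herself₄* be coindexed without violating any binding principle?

{2}

*herself* is an anaphor, so Principle A applies: it must be bound in its binding domain.
Binding domain of *herself₄*: the embedded TP, whose subject is Aisha₂.
*Freya₁* c-commands the anaphor but is outside its binding domain → cannot satisfy Principle A.
*Aisha₂* c-commands the anaphor within its binding domain → licit binder.
*Yuki₃* does not c-command the anaphor → cannot bind it.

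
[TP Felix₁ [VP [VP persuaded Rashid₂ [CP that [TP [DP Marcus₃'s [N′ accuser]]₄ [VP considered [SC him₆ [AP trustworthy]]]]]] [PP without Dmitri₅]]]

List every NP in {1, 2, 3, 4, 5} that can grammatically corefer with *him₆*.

{1, 2, 3, 5}

*him* is a pronoun, so Principle B applies: it must be free in its binding domain.
Binding domain of *him₆*: the embedded TP, whose subject is [Marcus₃'s accuser]₄.
*Felix₁* c-commands the pronoun but from outside its binding domain, and is not c-commanded by it → coindexation permitted.
*Rashid₂* c-commands the pronoun but from outside its binding domain, and is not c-commanded by it → coindexation permitted.
*Marcus₃* and the pronoun do not c-command one another → neither Principle B nor Principle C is at stake; coindexation permitted.
*[Marcus₃'s accuser]₄* c-commands the pronoun within its binding domain → coindexation would violate Principle B.
*Dmitri₅* and the pronoun do not c-command one another → neither Principle B nor Principle C is at stake; coindexation permitted.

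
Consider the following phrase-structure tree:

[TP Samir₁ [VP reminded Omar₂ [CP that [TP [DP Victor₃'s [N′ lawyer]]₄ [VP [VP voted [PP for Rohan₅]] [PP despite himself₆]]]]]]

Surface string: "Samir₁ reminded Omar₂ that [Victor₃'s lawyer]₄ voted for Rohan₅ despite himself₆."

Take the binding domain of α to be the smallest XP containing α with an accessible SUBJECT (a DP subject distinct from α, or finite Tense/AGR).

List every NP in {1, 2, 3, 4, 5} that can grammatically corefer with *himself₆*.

{4}

*himself* is an anaphor, so Principle A applies: it must be bound in its binding domain.
Binding domain of *himself₆*: the embedded TP, whose subject is [Victor₃'s lawyer]₄.
*Samir₁* c-commands the anaphor but is outside its binding domain → cannot satisfy Principle A.
*Omar₂* c-commands the anaphor but is outside its binding domain → cannot satisfy Principle A.
*Victor₃* does not c-command the anaphor → cannot bind it.
*[Victor₃'s lawyer]₄* c-commands the anaphor within its binding domain → licit binder.
*Rohan₅* does not c-command the anaphor → cannot bind it.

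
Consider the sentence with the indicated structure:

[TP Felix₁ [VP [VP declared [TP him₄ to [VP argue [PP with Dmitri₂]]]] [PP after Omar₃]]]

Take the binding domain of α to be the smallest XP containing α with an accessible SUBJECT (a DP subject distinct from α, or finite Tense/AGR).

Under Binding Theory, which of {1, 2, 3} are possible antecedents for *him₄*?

*him* is a pronoun, so Principle B applies: it must be free in its binding domain.
Binding domain of *him₄*: the matrix TP, whose subject is Felix₁.
*Felix₁* c-commands the pronoun within its binding domain → coindexation would violate Principle B.
*Dmitri₂*: the pronoun c-commands this R-expression → coindexation would violate Principle C on *Dmitri₂*.
*Omar₃* and the pronoun do not c-command one another → neither Principle B nor Principle C is at stake; coindexation permitted.

{3}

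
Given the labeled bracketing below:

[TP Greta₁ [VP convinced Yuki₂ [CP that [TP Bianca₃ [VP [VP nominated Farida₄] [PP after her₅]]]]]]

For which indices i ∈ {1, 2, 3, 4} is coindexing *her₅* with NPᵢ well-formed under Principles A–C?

*her* is a pronoun, so Principle B applies: it must be free in its binding domain.
Binding domain of *her₅*: the embedded TP, whose subject is Bianca₃.
*Greta₁* c-commands the pronoun but from outside its binding domain, and is not c-commanded by it → coindexation permitted.
*Yuki₂* c-commands the pronoun but from outside its binding domain, and is not c-commanded by it → coindexation permitted.
*Bianca₃* c-commands the pronoun within its binding domain → coindexation would violate Principle B.
*Farida₄* and the pronoun do not c-command one another → neither Principle B nor Principle C is at stake; coindexation permitted.

{1, 2, 4}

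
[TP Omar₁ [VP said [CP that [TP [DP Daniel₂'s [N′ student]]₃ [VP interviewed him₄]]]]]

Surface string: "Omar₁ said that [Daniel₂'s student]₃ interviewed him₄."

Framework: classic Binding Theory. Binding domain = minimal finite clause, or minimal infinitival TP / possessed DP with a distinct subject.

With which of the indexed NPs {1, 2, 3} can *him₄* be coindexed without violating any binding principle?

*him* is a pronoun, so Principle B applies: it must be free in its binding domain.
Binding domain of *him₄*: the embedded TP, whose subject is [Daniel₂'s student]₃.
*Omar₁* c-commands the pronoun but from outside its binding domain, and is not c-commanded by it → coindexation permitted.
*Daniel₂* and the pronoun do not c-command one another → neither Principle B nor Principle C is at stake; coindexation permitted.
*[Daniel₂'s student]₃* c-commands the pronoun within its binding domain → coindexation would violate Principle B.

{1, 2}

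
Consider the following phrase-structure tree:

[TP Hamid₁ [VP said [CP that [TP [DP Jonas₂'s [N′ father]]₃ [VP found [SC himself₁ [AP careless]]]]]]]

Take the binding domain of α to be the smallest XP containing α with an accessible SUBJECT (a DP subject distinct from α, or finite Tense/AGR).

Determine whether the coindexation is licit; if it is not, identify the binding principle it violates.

Principle A

The two coindexed NPs are *Hamid₁* and *himself₁*.
*himself₁* is an anaphor. Principle A requires it to be bound within its binding domain — the embedded TP, whose subject is [Jonas₂'s father]₃.
Within that domain it is c-commanded by *[Jonas₂'s father]₃*, which does not share its index.
*Hamid₁* does c-command the anaphor, but from outside its binding domain.
The anaphor is unbound in its domain → Principle A violation.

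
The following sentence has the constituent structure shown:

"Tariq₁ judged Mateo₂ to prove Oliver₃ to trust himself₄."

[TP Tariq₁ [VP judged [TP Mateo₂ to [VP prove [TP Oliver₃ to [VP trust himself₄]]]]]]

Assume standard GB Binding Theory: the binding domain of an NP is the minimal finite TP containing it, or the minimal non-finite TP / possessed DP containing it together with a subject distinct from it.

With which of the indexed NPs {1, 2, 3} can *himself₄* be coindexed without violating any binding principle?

{3}

*himself* is an anaphor, so Principle A applies: it must be bound in its binding domain.
Binding domain of *himself₄*: the embedded TP, whose subject is Oliver₃.
*Tariq₁* c-commands the anaphor but is outside its binding domain → cannot satisfy Principle A.
*Mateo₂* c-commands the anaphor but is outside its binding domain → cannot satisfy Principle A.
*Oliver₃* c-commands the anaphor within its binding domain → licit binder.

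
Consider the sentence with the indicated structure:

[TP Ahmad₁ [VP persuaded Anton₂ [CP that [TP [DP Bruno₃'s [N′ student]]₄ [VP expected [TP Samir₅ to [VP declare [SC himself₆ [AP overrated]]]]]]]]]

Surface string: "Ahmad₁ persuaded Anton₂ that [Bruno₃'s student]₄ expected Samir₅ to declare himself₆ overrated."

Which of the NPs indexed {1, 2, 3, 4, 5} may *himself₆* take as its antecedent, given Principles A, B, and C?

*himself* is an anaphor, so Principle A applies: it must be bound in its binding domain.
Binding domain of *himself₆*: the embedded TP, whose subject is Samir₅.
*Ahmad₁* c-commands the anaphor but is outside its binding domain → cannot satisfy Principle A.
*Anton₂* c-commands the anaphor but is outside its binding domain → cannot satisfy Principle A.
*Bruno₃* does not c-command the anaphor → cannot bind it.
*[Bruno₃'s student]₄* c-commands the anaphor but is outside its binding domain → cannot satisfy Principle A.
*Samir₅* c-commands the anaphor within its binding domain → licit binder.

{5}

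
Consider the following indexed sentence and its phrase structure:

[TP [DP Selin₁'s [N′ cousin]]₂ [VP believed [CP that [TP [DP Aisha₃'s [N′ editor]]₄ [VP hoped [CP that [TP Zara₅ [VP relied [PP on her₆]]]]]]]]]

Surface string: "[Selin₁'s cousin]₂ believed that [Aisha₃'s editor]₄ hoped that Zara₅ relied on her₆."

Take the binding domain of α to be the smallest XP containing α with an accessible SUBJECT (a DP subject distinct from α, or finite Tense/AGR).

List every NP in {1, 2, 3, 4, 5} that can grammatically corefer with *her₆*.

{1, 2, 3, 4}

*her* is a pronoun, so Principle B applies: it must be free in its binding domain.
Binding domain of *her₆*: the embedded TP, whose subject is Zara₅.
*Selin₁* and the pronoun do not c-command one another → neither Principle B nor Principle C is at stake; coindexation permitted.
*[Selin₁'s cousin]₂* c-commands the pronoun but from outside its binding domain, and is not c-commanded by it → coindexation permitted.
*Aisha₃* and the pronoun do not c-command one another → neither Principle B nor Principle C is at stake; coindexation permitted.
*[Aisha₃'s editor]₄* c-commands the pronoun but from outside its binding domain, and is not c-commanded by it → coindexation permitted.
*Zara₅* c-commands the pronoun within its binding domain → coindexation would violate Principle B.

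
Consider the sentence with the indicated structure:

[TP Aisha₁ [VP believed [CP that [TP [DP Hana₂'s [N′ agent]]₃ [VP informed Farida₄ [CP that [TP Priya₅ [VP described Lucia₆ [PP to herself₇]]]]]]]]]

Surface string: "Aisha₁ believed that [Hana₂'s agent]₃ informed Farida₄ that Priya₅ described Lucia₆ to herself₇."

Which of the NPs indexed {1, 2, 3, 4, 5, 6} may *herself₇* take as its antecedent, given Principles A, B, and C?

*herself* is an anaphor, so Principle A applies: it must be bound in its binding domain.
Binding domain of *herself₇*: the embedded TP, whose subject is Priya₅.
*Aisha₁* c-commands the anaphor but is outside its binding domain → cannot satisfy Principle A.
*Hana₂* does not c-command the anaphor → cannot bind it.
*[Hana₂'s agent]₃* c-commands the anaphor but is outside its binding domain → cannot satisfy Principle A.
*Farida₄* c-commands the anaphor but is outside its binding domain → cannot satisfy Principle A.
*Priya₅* c-commands the anaphor within its binding domain → licit binder.
*Lucia₆* c-commands the anaphor within its binding domain → licit binder.

{5, 6}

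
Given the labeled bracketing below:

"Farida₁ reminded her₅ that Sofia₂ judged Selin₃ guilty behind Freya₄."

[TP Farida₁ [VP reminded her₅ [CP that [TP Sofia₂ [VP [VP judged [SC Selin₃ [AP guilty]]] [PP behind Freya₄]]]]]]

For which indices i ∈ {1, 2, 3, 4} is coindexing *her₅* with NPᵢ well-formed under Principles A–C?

none

*her* is a pronoun, so Principle B applies: it must be free in its binding domain.
Binding domain of *her₅*: the matrix TP, whose subject is Farida₁.
*Farida₁* c-commands the pronoun within its binding domain → coindexation would violate Principle B.
*Sofia₂*: the pronoun c-commands this R-expression → coindexation would violate Principle C on *Sofia₂*.
*Selin₃*: the pronoun c-commands this R-expression → coindexation would violate Principle C on *Selin₃*.
*Freya₄*: the pronoun c-commands this R-expression → coindexation would violate Principle C on *Freya₄*.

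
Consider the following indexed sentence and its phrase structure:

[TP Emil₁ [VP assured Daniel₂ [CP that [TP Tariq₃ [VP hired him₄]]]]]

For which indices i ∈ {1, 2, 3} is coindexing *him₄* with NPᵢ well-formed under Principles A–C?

{1, 2}

*him* is a pronoun, so Principle B applies: it must be free in its binding domain.
Binding domain of *him₄*: the embedded TP, whose subject is Tariq₃.
*Emil₁* c-commands the pronoun but from outside its binding domain, and is not c-commanded by it → coindexation permitted.
*Daniel₂* c-commands the pronoun but from outside its binding domain, and is not c-commanded by it → coindexation permitted.
*Tariq₃* c-commands the pronoun within its binding domain → coindexation would violate Principle B.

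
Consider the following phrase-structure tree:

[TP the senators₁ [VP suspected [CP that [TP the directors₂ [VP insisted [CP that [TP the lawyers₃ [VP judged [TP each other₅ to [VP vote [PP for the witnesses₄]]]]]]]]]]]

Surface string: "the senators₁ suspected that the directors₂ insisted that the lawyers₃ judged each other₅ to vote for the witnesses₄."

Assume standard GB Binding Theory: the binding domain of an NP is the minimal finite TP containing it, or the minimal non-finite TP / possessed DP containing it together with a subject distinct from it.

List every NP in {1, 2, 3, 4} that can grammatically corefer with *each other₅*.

*each other* is an anaphor, so Principle A applies: it must be bound in its binding domain.
Binding domain of *each other₅*: the embedded TP, whose subject is the lawyers₃.
*the senators₁* c-commands the anaphor but is outside its binding domain → cannot satisfy Principle A.
*the directors₂* c-commands the anaphor but is outside its binding domain → cannot satisfy Principle A.
*the lawyers₃* c-commands the anaphor within its binding domain → licit binder.
*the witnesses₄* does not c-command the anaphor → cannot bind it.

{3}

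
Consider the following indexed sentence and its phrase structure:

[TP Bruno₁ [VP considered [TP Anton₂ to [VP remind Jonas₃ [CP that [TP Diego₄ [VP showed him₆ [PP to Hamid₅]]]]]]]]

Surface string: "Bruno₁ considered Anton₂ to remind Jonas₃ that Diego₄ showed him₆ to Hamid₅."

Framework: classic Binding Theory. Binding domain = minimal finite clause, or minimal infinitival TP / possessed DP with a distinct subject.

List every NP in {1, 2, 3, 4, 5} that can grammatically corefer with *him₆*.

{1, 2, 3}

*him* is a pronoun, so Principle B applies: it must be free in its binding domain.
Binding domain of *him₆*: the embedded TP, whose subject is Diego₄.
*Bruno₁* c-commands the pronoun but from outside its binding domain, and is not c-commanded by it → coindexation permitted.
*Anton₂* c-commands the pronoun but from outside its binding domain, and is not c-commanded by it → coindexation permitted.
*Jonas₃* c-commands the pronoun but from outside its binding domain, and is not c-commanded by it → coindexation permitted.
*Diego₄* c-commands the pronoun within its binding domain → coindexation would violate Principle B.
*Hamid₅*: the pronoun c-commands this R-expression → coindexation would violate Principle C on *Hamid₅*.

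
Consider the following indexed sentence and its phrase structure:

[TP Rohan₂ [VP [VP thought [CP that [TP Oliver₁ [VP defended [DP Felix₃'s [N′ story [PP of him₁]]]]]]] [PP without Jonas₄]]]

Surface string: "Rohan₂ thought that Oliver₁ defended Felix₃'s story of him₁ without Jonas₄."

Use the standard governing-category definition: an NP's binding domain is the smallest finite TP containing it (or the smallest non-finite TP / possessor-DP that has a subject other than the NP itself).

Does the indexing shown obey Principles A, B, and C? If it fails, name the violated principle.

grammatical

The two coindexed NPs are *Oliver₁* and *him₁*.
*him₁* is a pronoun; its binding domain is the possessed DP, whose subject is Felix₃. Within that domain it is c-commanded only by *Felix₃*, which carries a different index — the pronoun is free locally, so Principle B holds.
*Oliver₁* is an R-expression; *him₁* does not c-command it, and no other NP shares its index, so Principle C is satisfied.
All principles are respected.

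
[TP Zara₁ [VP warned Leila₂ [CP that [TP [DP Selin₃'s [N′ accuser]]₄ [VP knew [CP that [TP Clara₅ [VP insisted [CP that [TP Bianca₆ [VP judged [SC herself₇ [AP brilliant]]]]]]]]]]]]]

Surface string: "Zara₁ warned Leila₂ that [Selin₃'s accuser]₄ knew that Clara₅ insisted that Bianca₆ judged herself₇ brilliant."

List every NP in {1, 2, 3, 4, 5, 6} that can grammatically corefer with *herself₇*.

{6}

*herself* is an anaphor, so Principle A applies: it must be bound in its binding domain.
Binding domain of *herself₇*: the embedded TP, whose subject is Bianca₆.
*Zara₁* c-commands the anaphor but is outside its binding domain → cannot satisfy Principle A.
*Leila₂* c-commands the anaphor but is outside its binding domain → cannot satisfy Principle A.
*Selin₃* does not c-command the anaphor → cannot bind it.
*[Selin₃'s accuser]₄* c-commands the anaphor but is outside its binding domain → cannot satisfy Principle A.
*Clara₅* c-commands the anaphor but is outside its binding domain → cannot satisfy Principle A.
*Bianca₆* c-commands the anaphor within its binding domain → licit binder.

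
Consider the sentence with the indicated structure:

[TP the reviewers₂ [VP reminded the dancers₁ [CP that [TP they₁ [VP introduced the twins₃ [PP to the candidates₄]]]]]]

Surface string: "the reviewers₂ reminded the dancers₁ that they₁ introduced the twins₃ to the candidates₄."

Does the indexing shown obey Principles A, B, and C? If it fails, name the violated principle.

The two coindexed NPs are *the dancers₁* and *they₁*.
*they₁* is a pronoun; nothing c-commands it within its binding domain (the embedded TP.), so Principle B holds trivially.
*the dancers₁* is an R-expression; *they₁* does not c-command it, and no other NP shares its index, so Principle C is satisfied.
All principles are respected.

grammatical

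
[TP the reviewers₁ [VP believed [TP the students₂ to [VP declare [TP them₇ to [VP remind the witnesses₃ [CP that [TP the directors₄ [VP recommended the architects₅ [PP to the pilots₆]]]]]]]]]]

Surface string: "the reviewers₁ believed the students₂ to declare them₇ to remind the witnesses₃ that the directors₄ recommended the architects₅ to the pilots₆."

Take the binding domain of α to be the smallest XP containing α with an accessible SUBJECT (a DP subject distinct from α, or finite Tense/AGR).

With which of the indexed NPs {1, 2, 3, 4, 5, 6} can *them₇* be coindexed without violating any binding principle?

*them* is a pronoun, so Principle B applies: it must be free in its binding domain.
Binding domain of *them₇*: the embedded TP, whose subject is the students₂.
*the reviewers₁* c-commands the pronoun but from outside its binding domain, and is not c-commanded by it → coindexation permitted.
*the students₂* c-commands the pronoun within its binding domain → coindexation would violate Principle B.
*the witnesses₃*: the pronoun c-commands this R-expression → coindexation would violate Principle C on *the witnesses₃*.
*the directors₄*: the pronoun c-commands this R-expression → coindexation would violate Principle C on *the directors₄*.
*the architects₅*: the pronoun c-commands this R-expression → coindexation would violate Principle C on *the architects₅*.
*the pilots₆*: the pronoun c-commands this R-expression → coindexation would violate Principle C on *the pilots₆*.

{1}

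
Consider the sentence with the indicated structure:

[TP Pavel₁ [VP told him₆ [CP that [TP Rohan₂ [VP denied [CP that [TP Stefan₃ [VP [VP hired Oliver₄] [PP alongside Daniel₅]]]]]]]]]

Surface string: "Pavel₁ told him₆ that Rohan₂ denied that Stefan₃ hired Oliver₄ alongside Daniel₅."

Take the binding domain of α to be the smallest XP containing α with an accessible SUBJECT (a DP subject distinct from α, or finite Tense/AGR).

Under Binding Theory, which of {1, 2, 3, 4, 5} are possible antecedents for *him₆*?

*him* is a pronoun, so Principle B applies: it must be free in its binding domain.
Binding domain of *him₆*: the matrix TP, whose subject is Pavel₁.
*Pavel₁* c-commands the pronoun within its binding domain → coindexation would violate Principle B.
*Rohan₂*: the pronoun c-commands this R-expression → coindexation would violate Principle C on *Rohan₂*.
*Stefan₃*: the pronoun c-commands this R-expression → coindexation would violate Principle C on *Stefan₃*.
*Oliver₄*: the pronoun c-commands this R-expression → coindexation would violate Principle C on *Oliver₄*.
*Daniel₅*: the pronoun c-commands this R-expression → coindexation would violate Principle C on *Daniel₅*.

none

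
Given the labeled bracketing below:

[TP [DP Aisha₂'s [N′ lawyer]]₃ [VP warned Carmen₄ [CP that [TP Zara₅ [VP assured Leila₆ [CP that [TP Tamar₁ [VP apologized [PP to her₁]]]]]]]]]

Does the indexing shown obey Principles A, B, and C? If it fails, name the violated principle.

The two coindexed NPs are *Tamar₁* and *her₁*.
*her₁* is a pronoun. Its binding domain is the embedded TP, whose subject is Tamar₁.
*Tamar₁* c-commands it within that domain and carries the same index.
The pronoun is locally bound → Principle B violation.

Principle B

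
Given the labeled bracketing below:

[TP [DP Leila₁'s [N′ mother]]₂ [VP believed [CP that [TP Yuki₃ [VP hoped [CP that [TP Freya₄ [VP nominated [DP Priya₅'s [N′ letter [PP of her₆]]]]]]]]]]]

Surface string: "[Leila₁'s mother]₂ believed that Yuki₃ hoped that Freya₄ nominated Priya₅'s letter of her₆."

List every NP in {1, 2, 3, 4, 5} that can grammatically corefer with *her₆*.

*her* is a pronoun, so Principle B applies: it must be free in its binding domain.
Binding domain of *her₆*: the possessed DP, whose subject is Priya₅.
*Leila₁* and the pronoun do not c-command one another → neither Principle B nor Principle C is at stake; coindexation permitted.
*[Leila₁'s mother]₂* c-commands the pronoun but from outside its binding domain, and is not c-commanded by it → coindexation permitted.
*Yuki₃* c-commands the pronoun but from outside its binding domain, and is not c-commanded by it → coindexation permitted.
*Freya₄* c-commands the pronoun but from outside its binding domain, and is not c-commanded by it → coindexation permitted.
*Priya₅* c-commands the pronoun within its binding domain → coindexation would violate Principle B.

{1, 2, 3, 4}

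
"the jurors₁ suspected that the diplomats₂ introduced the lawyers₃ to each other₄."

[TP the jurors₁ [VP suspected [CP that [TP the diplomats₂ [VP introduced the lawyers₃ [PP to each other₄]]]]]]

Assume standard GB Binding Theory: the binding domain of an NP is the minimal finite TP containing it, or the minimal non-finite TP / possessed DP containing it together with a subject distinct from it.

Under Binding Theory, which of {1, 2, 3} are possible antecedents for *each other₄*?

{2, 3}

*each other* is an anaphor, so Principle A applies: it must be bound in its binding domain.
Binding domain of *each other₄*: the embedded TP, whose subject is the diplomats₂.
*the jurors₁* c-commands the anaphor but is outside its binding domain → cannot satisfy Principle A.
*the diplomats₂* c-commands the anaphor within its binding domain → licit binder.
*the lawyers₃* c-commands the anaphor within its binding domain → licit binder.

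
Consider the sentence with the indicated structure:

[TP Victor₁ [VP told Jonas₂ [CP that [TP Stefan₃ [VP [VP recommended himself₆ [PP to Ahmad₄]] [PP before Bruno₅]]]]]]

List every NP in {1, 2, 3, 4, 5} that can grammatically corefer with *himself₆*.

*himself* is an anaphor, so Principle A applies: it must be bound in its binding domain.
Binding domain of *himself₆*: the embedded TP, whose subject is Stefan₃.
*Victor₁* c-commands the anaphor but is outside its binding domain → cannot satisfy Principle A.
*Jonas₂* c-commands the anaphor but is outside its binding domain → cannot satisfy Principle A.
*Stefan₃* c-commands the anaphor within its binding domain → licit binder.
*Ahmad₄* does not c-command the anaphor → cannot bind it.
*Bruno₅* does not c-command the anaphor → cannot bind it.

{3}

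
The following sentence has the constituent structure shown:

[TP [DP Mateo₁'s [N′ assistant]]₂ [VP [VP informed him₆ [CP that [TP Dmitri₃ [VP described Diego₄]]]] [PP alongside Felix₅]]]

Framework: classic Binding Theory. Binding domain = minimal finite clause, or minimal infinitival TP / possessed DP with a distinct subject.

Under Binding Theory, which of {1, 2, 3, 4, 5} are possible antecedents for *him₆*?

*him* is a pronoun, so Principle B applies: it must be free in its binding domain.
Binding domain of *him₆*: the matrix TP, whose subject is [Mateo₁'s assistant]₂.
*Mateo₁* and the pronoun do not c-command one another → neither Principle B nor Principle C is at stake; coindexation permitted.
*[Mateo₁'s assistant]₂* c-commands the pronoun within its binding domain → coindexation would violate Principle B.
*Dmitri₃*: the pronoun c-commands this R-expression → coindexation would violate Principle C on *Dmitri₃*.
*Diego₄*: the pronoun c-commands this R-expression → coindexation would violate Principle C on *Diego₄*.
*Felix₅* and the pronoun do not c-command one another → neither Principle B nor Principle C is at stake; coindexation permitted.

{1, 5}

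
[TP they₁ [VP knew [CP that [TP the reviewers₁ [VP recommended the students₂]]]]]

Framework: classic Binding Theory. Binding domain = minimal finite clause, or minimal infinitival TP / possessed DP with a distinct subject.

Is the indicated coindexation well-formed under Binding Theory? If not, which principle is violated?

The two coindexed NPs are *they₁* and *the reviewers₁*.
*the reviewers₁* is an R-expression. Principle C requires it to be free everywhere.
*they₁* c-commands it and carries the same index.
The R-expression is bound → Principle C violation.

Principle C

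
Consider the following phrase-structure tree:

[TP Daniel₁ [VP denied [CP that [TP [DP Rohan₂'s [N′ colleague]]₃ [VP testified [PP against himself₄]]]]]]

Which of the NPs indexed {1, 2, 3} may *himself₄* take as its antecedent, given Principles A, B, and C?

{3}

*himself* is an anaphor, so Principle A applies: it must be bound in its binding domain.
Binding domain of *himself₄*: the embedded TP, whose subject is [Rohan₂'s colleague]₃.
*Daniel₁* c-commands the anaphor but is outside its binding domain → cannot satisfy Principle A.
*Rohan₂* does not c-command the anaphor → cannot bind it.
*[Rohan₂'s colleague]₃* c-commands the anaphor within its binding domain → licit binder.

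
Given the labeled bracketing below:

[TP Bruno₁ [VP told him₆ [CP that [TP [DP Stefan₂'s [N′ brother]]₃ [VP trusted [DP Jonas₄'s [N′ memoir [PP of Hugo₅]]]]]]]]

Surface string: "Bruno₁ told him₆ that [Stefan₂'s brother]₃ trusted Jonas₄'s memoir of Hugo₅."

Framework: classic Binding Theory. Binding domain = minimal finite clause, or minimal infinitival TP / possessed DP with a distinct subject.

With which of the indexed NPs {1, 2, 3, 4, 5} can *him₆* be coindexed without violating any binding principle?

*him* is a pronoun, so Principle B applies: it must be free in its binding domain.
Binding domain of *him₆*: the matrix TP, whose subject is Bruno₁.
*Bruno₁* c-commands the pronoun within its binding domain → coindexation would violate Principle B.
*Stefan₂*: the pronoun c-commands this R-expression → coindexation would violate Principle C on *Stefan₂*.
*[Stefan₂'s brother]₃*: the pronoun c-commands this R-expression → coindexation would violate Principle C on *[Stefan₂'s brother]₃*.
*Jonas₄*: the pronoun c-commands this R-expression → coindexation would violate Principle C on *Jonas₄*.
*Hugo₅*: the pronoun c-commands this R-expression → coindexation would violate Principle C on *Hugo₅*.

none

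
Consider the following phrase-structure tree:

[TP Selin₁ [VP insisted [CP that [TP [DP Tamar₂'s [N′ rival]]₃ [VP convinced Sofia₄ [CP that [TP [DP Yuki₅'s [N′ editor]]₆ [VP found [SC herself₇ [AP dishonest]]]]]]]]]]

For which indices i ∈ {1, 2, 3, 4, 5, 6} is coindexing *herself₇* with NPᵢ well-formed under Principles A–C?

{6}

*herself* is an anaphor, so Principle A applies: it must be bound in its binding domain.
Binding domain of *herself₇*: the embedded TP, whose subject is [Yuki₅'s editor]₆.
*Selin₁* c-commands the anaphor but is outside its binding domain → cannot satisfy Principle A.
*Tamar₂* does not c-command the anaphor → cannot bind it.
*[Tamar₂'s rival]₃* c-commands the anaphor but is outside its binding domain → cannot satisfy Principle A.
*Sofia₄* c-commands the anaphor but is outside its binding domain → cannot satisfy Principle A.
*Yuki₅* does not c-command the anaphor → cannot bind it.
*[Yuki₅'s editor]₆* c-commands the anaphor within its binding domain → licit binder.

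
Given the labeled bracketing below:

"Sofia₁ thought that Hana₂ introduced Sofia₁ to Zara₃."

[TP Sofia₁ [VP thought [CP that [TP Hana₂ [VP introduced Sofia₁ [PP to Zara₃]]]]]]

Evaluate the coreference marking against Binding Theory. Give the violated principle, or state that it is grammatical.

The two coindexed NPs are *Sofia₁* (the higher occurrence) and *Sofia₁* (the lower occurrence).
*Sofia₁* (the lower occurrence) is an R-expression. Principle C requires it to be free everywhere.
*Sofia₁* (the higher occurrence) c-commands it and carries the same index.
The R-expression is bound → Principle C violation.

Principle C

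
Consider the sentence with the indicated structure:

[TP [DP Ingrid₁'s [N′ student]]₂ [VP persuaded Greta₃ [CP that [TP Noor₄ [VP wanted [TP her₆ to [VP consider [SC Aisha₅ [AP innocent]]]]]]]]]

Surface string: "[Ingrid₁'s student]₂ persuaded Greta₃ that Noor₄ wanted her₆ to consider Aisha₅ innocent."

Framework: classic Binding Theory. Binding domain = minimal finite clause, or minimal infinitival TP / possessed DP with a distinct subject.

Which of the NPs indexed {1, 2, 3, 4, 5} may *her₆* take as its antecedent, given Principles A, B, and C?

{1, 2, 3}

*her* is a pronoun, so Principle B applies: it must be free in its binding domain.
Binding domain of *her₆*: the embedded TP, whose subject is Noor₄.
*Ingrid₁* and the pronoun do not c-command one another → neither Principle B nor Principle C is at stake; coindexation permitted.
*[Ingrid₁'s student]₂* c-commands the pronoun but from outside its binding domain, and is not c-commanded by it → coindexation permitted.
*Greta₃* c-commands the pronoun but from outside its binding domain, and is not c-commanded by it → coindexation permitted.
*Noor₄* c-commands the pronoun within its binding domain → coindexation would violate Principle B.
*Aisha₅*: the pronoun c-commands this R-expression → coindexation would violate Principle C on *Aisha₅*.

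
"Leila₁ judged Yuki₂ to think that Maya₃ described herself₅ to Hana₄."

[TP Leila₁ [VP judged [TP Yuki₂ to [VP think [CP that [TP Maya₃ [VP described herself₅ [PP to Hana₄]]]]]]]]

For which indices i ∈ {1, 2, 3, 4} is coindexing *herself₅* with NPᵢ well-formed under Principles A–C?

{3}

*herself* is an anaphor, so Principle A applies: it must be bound in its binding domain.
Binding domain of *herself₅*: the embedded TP, whose subject is Maya₃.
*Leila₁* c-commands the anaphor but is outside its binding domain → cannot satisfy Principle A.
*Yuki₂* c-commands the anaphor but is outside its binding domain → cannot satisfy Principle A.
*Maya₃* c-commands the anaphor within its binding domain → licit binder.
*Hana₄* does not c-command the anaphor → cannot bind it.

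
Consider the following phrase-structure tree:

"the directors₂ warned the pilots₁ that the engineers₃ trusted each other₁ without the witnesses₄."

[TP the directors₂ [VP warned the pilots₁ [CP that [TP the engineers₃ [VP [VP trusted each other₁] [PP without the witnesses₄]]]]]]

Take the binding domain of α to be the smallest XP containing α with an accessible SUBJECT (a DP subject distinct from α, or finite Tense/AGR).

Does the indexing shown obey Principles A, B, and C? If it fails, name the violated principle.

Principle A

The two coindexed NPs are *the pilots₁* and *each other₁*.
*each other₁* is an anaphor. Principle A requires it to be bound within its binding domain — the embedded TP, whose subject is the engineers₃.
Within that domain it is c-commanded by *the engineers₃*, which does not share its index.
*the pilots₁* does c-command the anaphor, but from outside its binding domain.
The anaphor is unbound in its domain → Principle A violation.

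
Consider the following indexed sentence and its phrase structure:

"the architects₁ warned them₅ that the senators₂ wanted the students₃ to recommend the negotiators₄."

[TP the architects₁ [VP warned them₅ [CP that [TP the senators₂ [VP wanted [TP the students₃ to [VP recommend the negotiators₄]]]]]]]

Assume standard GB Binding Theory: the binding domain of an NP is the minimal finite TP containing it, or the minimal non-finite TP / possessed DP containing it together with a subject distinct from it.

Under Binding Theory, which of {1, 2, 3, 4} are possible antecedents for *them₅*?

*them* is a pronoun, so Principle B applies: it must be free in its binding domain.
Binding domain of *them₅*: the matrix TP, whose subject is the architects₁.
*the architects₁* c-commands the pronoun within its binding domain → coindexation would violate Principle B.
*the senators₂*: the pronoun c-commands this R-expression → coindexation would violate Principle C on *the senators₂*.
*the students₃*: the pronoun c-commands this R-expression → coindexation would violate Principle C on *the students₃*.
*the negotiators₄*: the pronoun c-commands this R-expression → coindexation would violate Principle C on *the negotiators₄*.

none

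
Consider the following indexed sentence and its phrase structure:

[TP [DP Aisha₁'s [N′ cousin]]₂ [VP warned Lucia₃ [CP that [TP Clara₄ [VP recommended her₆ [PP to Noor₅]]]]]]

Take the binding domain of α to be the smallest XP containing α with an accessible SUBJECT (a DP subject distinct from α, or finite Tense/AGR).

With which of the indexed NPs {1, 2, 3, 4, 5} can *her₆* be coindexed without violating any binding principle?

*her* is a pronoun, so Principle B applies: it must be free in its binding domain.
Binding domain of *her₆*: the embedded TP, whose subject is Clara₄.
*Aisha₁* and the pronoun do not c-command one another → neither Principle B nor Principle C is at stake; coindexation permitted.
*[Aisha₁'s cousin]₂* c-commands the pronoun but from outside its binding domain, and is not c-commanded by it → coindexation permitted.
*Lucia₃* c-commands the pronoun but from outside its binding domain, and is not c-commanded by it → coindexation permitted.
*Clara₄* c-commands the pronoun within its binding domain → coindexation would violate Principle B.
*Noor₅*: the pronoun c-commands this R-expression → coindexation would violate Principle C on *Noor₅*.

{1, 2, 3}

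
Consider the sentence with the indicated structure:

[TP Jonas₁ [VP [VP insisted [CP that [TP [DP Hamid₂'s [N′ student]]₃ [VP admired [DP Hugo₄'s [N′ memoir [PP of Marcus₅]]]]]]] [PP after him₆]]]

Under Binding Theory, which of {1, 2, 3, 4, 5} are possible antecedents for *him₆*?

*him* is a pronoun, so Principle B applies: it must be free in its binding domain.
Binding domain of *him₆*: the matrix TP, whose subject is Jonas₁.
*Jonas₁* c-commands the pronoun within its binding domain → coindexation would violate Principle B.
*Hamid₂* and the pronoun do not c-command one another → neither Principle B nor Principle C is at stake; coindexation permitted.
*[Hamid₂'s student]₃* and the pronoun do not c-command one another → neither Principle B nor Principle C is at stake; coindexation permitted.
*Hugo₄* and the pronoun do not c-command one another → neither Principle B nor Principle C is at stake; coindexation permitted.
*Marcus₅* and the pronoun do not c-command one another → neither Principle B nor Principle C is at stake; coindexation permitted.

{2, 3, 4, 5}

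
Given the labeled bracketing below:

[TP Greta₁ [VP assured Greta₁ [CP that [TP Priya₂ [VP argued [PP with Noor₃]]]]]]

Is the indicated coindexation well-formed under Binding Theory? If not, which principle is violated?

Principle C

The two coindexed NPs are *Greta₁* (the lower occurrence) and *Greta₁* (the higher occurrence).
*Greta₁* (the lower occurrence) is an R-expression. Principle C requires it to be free everywhere.
*Greta₁* (the higher occurrence) c-commands it and carries the same index.
The R-expression is bound → Principle C violation.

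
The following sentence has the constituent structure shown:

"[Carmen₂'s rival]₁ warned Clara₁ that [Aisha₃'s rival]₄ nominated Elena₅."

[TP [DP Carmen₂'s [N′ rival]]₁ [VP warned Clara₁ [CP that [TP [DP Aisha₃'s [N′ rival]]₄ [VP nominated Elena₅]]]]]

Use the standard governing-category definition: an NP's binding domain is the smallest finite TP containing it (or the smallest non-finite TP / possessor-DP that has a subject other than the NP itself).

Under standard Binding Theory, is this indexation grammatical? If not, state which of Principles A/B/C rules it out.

The two coindexed NPs are *[Carmen₂'s rival]₁* and *Clara₁*.
*Clara₁* is an R-expression. Principle C requires it to be free everywhere.
*[Carmen₂'s rival]₁* c-commands it and carries the same index.
The R-expression is bound → Principle C violation.

Principle C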